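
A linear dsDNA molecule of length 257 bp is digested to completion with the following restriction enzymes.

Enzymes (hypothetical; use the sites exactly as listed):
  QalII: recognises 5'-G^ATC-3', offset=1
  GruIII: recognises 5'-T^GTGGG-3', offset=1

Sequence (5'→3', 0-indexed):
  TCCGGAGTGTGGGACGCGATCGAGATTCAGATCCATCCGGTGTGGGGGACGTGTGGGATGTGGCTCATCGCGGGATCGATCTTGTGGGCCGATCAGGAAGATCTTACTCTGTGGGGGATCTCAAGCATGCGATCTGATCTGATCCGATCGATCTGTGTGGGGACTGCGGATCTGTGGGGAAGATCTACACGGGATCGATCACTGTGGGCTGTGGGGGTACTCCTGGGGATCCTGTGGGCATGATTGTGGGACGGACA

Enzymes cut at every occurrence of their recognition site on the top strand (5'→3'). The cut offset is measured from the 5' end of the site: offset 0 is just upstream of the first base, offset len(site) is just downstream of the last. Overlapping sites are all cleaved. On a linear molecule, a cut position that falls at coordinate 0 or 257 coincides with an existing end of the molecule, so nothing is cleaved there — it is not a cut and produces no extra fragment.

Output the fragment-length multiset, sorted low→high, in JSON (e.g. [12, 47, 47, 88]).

[4,4,4,4,5,5,5,5,5,6,6,7,7,8,8,9,9,10,10,11,11,11,12,12,12,13,14,18,22]

Site scan:
  QalII GATC/1: at [17, 29, 73, 77, 90, 99, 116, 130, 135, 140, 145, 149, 168, 181, 192, 196, 227] ⇒ [18, 30, 74, 78, 91, 100, 117, 131, 136, 141, 146, 150, 169, 182, 193, 197, 228]
  GruIII TGTGGG/1: at [7, 40, 51, 82, 109, 155, 172, 202, 209, 232, 244] ⇒ [8, 41, 52, 83, 110, 156, 173, 203, 210, 233, 245]

All cut coordinates (distinct, sorted): [8, 18, 30, 41, 52, 74, 78, 83, 91, 100, 110, 117, 131, 136, 141, 146, 150, 156, 169, 173, 182, 193, 197, 203, 210, 228, 233, 245]

Fragment lengths:
  [0,8): 8 bp
  [8,18): 10 bp
  [18,30): 12 bp
  [30,41): 11 bp
  [41,52): 11 bp
  [52,74): 22 bp
  [74,78): 4 bp
  [78,83): 5 bp
  [83,91): 8 bp
  [91,100): 9 bp
  [100,110): 10 bp
  [110,117): 7 bp
  [117,131): 14 bp
  [131,136): 5 bp
  [136,141): 5 bp
  [141,146): 5 bp
  [146,150): 4 bp
  [150,156): 6 bp
  [156,169): 13 bp
  [169,173): 4 bp
  [173,182): 9 bp
  [182,193): 11 bp
  [193,197): 4 bp
  [197,203): 6 bp
  [203,210): 7 bp
  [210,228): 18 bp
  [228,233): 5 bp
  [233,245): 12 bp
  [245,257): 12 bp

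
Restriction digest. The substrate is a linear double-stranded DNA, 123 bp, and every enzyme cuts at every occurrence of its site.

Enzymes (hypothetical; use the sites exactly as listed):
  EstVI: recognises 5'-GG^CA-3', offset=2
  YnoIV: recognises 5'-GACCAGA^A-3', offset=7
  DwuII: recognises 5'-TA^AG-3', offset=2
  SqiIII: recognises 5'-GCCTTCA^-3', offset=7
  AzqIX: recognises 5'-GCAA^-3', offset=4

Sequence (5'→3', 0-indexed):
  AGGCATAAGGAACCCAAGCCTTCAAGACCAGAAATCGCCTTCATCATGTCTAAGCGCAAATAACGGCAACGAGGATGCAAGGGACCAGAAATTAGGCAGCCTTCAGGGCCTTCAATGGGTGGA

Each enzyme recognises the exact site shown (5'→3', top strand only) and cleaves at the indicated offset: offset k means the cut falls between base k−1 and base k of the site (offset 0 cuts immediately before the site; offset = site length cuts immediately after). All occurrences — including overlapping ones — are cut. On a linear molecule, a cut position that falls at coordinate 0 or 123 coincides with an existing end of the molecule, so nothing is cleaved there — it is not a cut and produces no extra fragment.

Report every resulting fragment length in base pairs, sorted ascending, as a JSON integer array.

Per-enzyme occurrences:
  EstVI (GGCA, off=2): starts [1, 64, 94] → cuts [3, 66, 96]
  YnoIV (GACCAGAA, off=7): starts [25, 82] → cuts [32, 89]
  DwuII (TAAG, off=2): starts [5, 50] → cuts [7, 52]
  SqiIII (GCCTTCA, off=7): starts [17, 36, 98, 107] → cuts [24, 43, 105, 114]
  AzqIX (GCAA, off=4): starts [55, 65, 76] → cuts [59, 69, 80]

Pooled cuts: [3, 7, 24, 32, 43, 52, 59, 66, 69, 80, 89, 96, 105, 114]

Fragment lengths:
  [0,3): 3 bp
  [3,7): 4 bp
  [7,24): 17 bp
  [24,32): 8 bp
  [32,43): 11 bp
  [43,52): 9 bp
  [52,59): 7 bp
  [59,66): 7 bp
  [66,69): 3 bp
  [69,80): 11 bp
  [80,89): 9 bp
  [89,96): 7 bp
  [96,105): 9 bp
  [105,114): 9 bp
  [114,123): 9 bp

[3,3,4,7,7,7,8,9,9,9,9,9,11,11,17]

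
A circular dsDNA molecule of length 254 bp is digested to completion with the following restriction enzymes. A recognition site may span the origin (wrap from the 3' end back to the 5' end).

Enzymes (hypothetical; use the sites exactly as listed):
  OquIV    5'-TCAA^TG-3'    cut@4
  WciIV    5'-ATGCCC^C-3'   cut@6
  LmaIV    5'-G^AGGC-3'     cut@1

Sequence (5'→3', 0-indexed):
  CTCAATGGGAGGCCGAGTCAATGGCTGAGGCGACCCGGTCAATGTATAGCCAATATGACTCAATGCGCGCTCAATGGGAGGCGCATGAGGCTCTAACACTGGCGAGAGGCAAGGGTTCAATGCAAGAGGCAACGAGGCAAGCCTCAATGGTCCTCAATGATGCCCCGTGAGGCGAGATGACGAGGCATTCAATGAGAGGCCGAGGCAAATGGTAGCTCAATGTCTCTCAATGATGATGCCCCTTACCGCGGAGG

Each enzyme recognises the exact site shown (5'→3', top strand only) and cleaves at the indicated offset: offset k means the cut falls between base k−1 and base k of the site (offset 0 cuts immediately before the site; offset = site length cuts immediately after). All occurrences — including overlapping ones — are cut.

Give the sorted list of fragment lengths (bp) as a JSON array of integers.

[4,4,4,4,6,6,6,8,8,8,9,10,10,10,10,11,11,12,13,13,14,15,18,19,21]

Per-enzyme occurrences:
  OquIV TCAATG/4: at [1, 17, 38, 59, 70, 116, 143, 153, 188, 216, 226] ⇒ [5, 21, 42, 63, 74, 120, 147, 157, 192, 220, 230]
  WciIV ATGCCCC/6: at [159, 235] ⇒ [165, 241]
  LmaIV GAGGC/1: at [8, 26, 77, 86, 105, 125, 133, 168, 181, 195, 201, 250] ⇒ [9, 27, 78, 87, 106, 126, 134, 169, 182, 196, 202, 251]

Pooled cuts: [5, 9, 21, 27, 42, 63, 74, 78, 87, 106, 120, 126, 134, 147, 157, 165, 169, 182, 192, 196, 202, 220, 230, 241, 251]

Fragment lengths:
  5→9: 4 bp
  9→21: 12 bp
  21→27: 6 bp
  27→42: 15 bp
  42→63: 21 bp
  63→74: 11 bp
  74→78: 4 bp
  78→87: 9 bp
  87→106: 19 bp
  106→120: 14 bp
  120→126: 6 bp
  126→134: 8 bp
  134→147: 13 bp
  147→157: 10 bp
  157→165: 8 bp
  165→169: 4 bp
  169→182: 13 bp
  182→192: 10 bp
  192→196: 4 bp
  196→202: 6 bp
  202→220: 18 bp
  220→230: 10 bp
  230→241: 11 bp
  241→251: 10 bp
  251→5 (wrap): 254-251+5 = 8 bp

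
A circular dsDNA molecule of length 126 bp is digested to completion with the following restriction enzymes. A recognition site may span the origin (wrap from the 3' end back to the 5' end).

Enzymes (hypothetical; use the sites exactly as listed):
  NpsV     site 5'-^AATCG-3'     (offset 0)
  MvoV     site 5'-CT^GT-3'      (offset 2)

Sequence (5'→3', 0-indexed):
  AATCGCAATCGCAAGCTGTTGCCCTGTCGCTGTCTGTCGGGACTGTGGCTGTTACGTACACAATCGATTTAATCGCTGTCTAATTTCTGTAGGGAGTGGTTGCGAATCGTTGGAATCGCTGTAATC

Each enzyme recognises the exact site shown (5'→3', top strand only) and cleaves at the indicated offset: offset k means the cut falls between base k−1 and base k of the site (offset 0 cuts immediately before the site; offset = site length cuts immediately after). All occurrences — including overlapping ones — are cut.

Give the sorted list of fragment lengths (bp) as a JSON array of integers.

Site scan:
  NpsV (AATCG, off=0): starts [0, 6, 61, 70, 104, 113] → cuts [0, 6, 61, 70, 104, 113]
  MvoV (CTGT, off=2): starts [15, 23, 29, 33, 42, 48, 75, 86, 118] → cuts [17, 25, 31, 35, 44, 50, 77, 88, 120]

Pooled cuts: [0, 6, 17, 25, 31, 35, 44, 50, 61, 70, 77, 88, 104, 113, 120]

Fragment lengths:
  0→6: 6 bp
  6→17: 11 bp
  17→25: 8 bp
  25→31: 6 bp
  31→35: 4 bp
  35→44: 9 bp
  44→50: 6 bp
  50→61: 11 bp
  61→70: 9 bp
  70→77: 7 bp
  77→88: 11 bp
  88→104: 16 bp
  104→113: 9 bp
  113→120: 7 bp
  120→0 (wrap): 126-120+0 = 6 bp

[4,6,6,6,6,7,7,8,9,9,9,11,11,11,16]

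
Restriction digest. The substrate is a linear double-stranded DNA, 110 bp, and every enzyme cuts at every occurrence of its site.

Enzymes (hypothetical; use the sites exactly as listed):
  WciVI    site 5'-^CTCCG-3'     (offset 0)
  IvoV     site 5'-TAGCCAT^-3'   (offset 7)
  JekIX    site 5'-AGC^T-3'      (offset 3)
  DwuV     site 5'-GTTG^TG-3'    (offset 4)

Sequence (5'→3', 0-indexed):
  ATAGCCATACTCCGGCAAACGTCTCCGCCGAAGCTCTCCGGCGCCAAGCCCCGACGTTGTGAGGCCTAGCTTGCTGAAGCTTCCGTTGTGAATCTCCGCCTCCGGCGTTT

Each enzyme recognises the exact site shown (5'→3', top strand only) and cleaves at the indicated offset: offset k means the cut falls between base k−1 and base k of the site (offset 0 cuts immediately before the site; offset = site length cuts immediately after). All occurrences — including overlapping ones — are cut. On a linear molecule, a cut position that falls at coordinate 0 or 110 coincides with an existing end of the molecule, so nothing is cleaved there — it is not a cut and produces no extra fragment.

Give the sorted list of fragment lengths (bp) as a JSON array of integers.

Per-enzyme occurrences:
  WciVI CTCCG/0: at [9, 22, 35, 93, 99] ⇒ [9, 22, 35, 93, 99]
  IvoV TAGCCAT/7: at [1] ⇒ [8]
  JekIX AGCT/3: at [31, 67, 77] ⇒ [34, 70, 80]
  DwuV GTTGTG/4: at [55, 84] ⇒ [59, 88]

All cut coordinates (distinct, sorted): [8, 9, 22, 34, 35, 59, 70, 80, 88, 93, 99]

Fragment lengths:
  [0,8): 8 bp
  [8,9): 1 bp
  [9,22): 13 bp
  [22,34): 12 bp
  [34,35): 1 bp
  [35,59): 24 bp
  [59,70): 11 bp
  [70,80): 10 bp
  [80,88): 8 bp
  [88,93): 5 bp
  [93,99): 6 bp
  [99,110): 11 bp

[1,1,5,6,8,8,10,11,11,12,13,24]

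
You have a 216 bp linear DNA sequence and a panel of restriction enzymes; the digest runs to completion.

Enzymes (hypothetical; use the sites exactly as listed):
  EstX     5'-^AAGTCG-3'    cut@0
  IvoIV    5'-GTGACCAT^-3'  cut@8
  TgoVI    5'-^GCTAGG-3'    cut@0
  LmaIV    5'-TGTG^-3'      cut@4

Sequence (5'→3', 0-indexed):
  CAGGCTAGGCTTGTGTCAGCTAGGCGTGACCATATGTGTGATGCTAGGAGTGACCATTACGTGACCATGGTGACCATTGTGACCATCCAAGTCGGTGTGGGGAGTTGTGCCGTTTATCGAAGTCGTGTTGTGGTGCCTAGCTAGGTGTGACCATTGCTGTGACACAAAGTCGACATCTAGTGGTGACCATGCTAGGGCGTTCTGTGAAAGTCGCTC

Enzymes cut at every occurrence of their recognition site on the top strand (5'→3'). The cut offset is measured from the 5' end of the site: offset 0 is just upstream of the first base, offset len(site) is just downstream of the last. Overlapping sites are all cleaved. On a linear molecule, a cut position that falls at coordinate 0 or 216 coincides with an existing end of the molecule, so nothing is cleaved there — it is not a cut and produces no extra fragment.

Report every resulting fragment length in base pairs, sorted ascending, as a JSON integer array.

[1,2,2,2,3,3,4,5,5,5,5,7,7,9,9,10,10,10,11,11,12,13,15,15,16,24]

Scan for sites:
  EstX AAGTCG/0: at [88, 119, 166, 207] ⇒ [88, 119, 166, 207]
  IvoIV GTGACCAT/8: at [25, 49, 60, 69, 78, 146, 182] ⇒ [33, 57, 68, 77, 86, 154, 190]
  TgoVI GCTAGG/0: at [3, 18, 42, 139, 190] ⇒ [3, 18, 42, 139, 190]
  LmaIV TGTG/4: at [11, 34, 36, 77, 95, 105, 128, 145, 157, 202] ⇒ [15, 38, 40, 81, 99, 109, 132, 149, 161, 206]

Pooled cuts: [3, 15, 18, 33, 38, 40, 42, 57, 68, 77, 81, 86, 88, 99, 109, 119, 132, 139, 149, 154, 161, 166, 190, 206, 207]

Fragments:
  [0,3): 3 bp
  [3,15): 12 bp
  [15,18): 3 bp
  [18,33): 15 bp
  [33,38): 5 bp
  [38,40): 2 bp
  [40,42): 2 bp
  [42,57): 15 bp
  [57,68): 11 bp
  [68,77): 9 bp
  [77,81): 4 bp
  [81,86): 5 bp
  [86,88): 2 bp
  [88,99): 11 bp
  [99,109): 10 bp
  [109,119): 10 bp
  [119,132): 13 bp
  [132,139): 7 bp
  [139,149): 10 bp
  [149,154): 5 bp
  [154,161): 7 bp
  [161,166): 5 bp
  [166,190): 24 bp
  [190,206): 16 bp
  [206,207): 1 bp
  [207,216): 9 bp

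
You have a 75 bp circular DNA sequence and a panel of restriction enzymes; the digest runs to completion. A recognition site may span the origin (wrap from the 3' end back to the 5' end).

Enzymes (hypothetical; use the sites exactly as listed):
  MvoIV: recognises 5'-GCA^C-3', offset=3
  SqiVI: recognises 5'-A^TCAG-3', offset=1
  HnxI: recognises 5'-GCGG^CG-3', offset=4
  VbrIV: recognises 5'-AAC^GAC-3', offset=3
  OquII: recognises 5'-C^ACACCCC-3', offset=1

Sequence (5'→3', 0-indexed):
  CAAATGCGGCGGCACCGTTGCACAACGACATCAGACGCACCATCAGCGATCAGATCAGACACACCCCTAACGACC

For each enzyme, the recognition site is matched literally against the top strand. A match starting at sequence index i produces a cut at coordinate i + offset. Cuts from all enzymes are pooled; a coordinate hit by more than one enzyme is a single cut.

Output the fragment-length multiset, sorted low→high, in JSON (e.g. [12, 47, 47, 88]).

[3,4,4,5,5,6,7,8,9,11,13]

Scan for sites:
  MvoIV (GCAC, off=3): starts [11, 19, 36] → cuts [14, 22, 39]
  SqiVI (ATCAG, off=1): starts [29, 41, 48, 53] → cuts [30, 42, 49, 54]
  HnxI (GCGGCG, off=4): starts [5] → cuts [9]
  VbrIV (AACGAC, off=3): starts [23, 68] → cuts [26, 71]
  OquII (CACACCCC, off=1): starts [59] → cuts [60]

All cut coordinates (distinct, sorted): [9, 14, 22, 26, 30, 39, 42, 49, 54, 60, 71]

Fragments:
  9→14: 5 bp
  14→22: 8 bp
  22→26: 4 bp
  26→30: 4 bp
  30→39: 9 bp
  39→42: 3 bp
  42→49: 7 bp
  49→54: 5 bp
  54→60: 6 bp
  60→71: 11 bp
  71→9 (wrap): 75-71+9 = 13 bp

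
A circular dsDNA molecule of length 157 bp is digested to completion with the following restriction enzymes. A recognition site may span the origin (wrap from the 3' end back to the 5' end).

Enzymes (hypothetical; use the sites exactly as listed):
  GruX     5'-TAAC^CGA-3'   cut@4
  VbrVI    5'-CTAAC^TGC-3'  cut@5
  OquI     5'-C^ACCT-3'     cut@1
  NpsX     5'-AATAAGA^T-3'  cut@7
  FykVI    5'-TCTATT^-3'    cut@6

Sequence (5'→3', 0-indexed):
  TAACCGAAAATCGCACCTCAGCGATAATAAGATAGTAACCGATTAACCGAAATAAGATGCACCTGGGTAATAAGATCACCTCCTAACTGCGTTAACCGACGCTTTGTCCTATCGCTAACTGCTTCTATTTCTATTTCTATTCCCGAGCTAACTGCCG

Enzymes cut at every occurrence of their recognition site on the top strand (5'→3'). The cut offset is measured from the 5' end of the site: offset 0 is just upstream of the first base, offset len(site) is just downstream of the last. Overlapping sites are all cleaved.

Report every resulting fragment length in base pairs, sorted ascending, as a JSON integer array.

[2,3,6,6,7,8,9,9,10,10,10,10,11,15,18,23]

Scan for sites:
  GruX (TAACCGA, off=4): starts [0, 35, 43, 92] → cuts [4, 39, 47, 96]
  VbrVI (CTAACTGC, off=5): starts [82, 114, 147] → cuts [87, 119, 152]
  OquI (CACCT, off=1): starts [13, 59, 76] → cuts [14, 60, 77]
  NpsX (AATAAGAT, off=7): starts [25, 50, 68] → cuts [32, 57, 75]
  FykVI (TCTATT, off=6): starts [123, 129, 135] → cuts [129, 135, 141]

Pooled cuts: [4, 14, 32, 39, 47, 57, 60, 75, 77, 87, 96, 119, 129, 135, 141, 152]

Fragments:
  4→14: 10 bp
  14→32: 18 bp
  32→39: 7 bp
  39→47: 8 bp
  47→57: 10 bp
  57→60: 3 bp
  60→75: 15 bp
  75→77: 2 bp
  77→87: 10 bp
  87→96: 9 bp
  96→119: 23 bp
  119→129: 10 bp
  129→135: 6 bp
  135→141: 6 bp
  141→152: 11 bp
  152→4 (wrap): 157-152+4 = 9 bp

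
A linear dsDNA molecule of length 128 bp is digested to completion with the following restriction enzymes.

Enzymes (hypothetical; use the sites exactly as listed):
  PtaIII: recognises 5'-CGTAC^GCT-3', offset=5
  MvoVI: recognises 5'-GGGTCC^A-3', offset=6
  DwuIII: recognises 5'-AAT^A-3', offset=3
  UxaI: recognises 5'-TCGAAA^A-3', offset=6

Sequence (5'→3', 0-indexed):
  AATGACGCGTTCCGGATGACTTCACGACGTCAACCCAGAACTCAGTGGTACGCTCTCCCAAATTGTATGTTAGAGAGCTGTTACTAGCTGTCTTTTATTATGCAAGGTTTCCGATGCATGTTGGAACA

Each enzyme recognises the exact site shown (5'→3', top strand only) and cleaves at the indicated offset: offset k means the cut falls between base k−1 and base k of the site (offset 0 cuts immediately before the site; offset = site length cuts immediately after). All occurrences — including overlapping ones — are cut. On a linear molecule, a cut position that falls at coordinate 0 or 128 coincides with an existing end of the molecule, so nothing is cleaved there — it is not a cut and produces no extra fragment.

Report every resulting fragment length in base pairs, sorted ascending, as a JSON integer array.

[128]

Scan for sites:
  PtaIII (CGTACGCT, off=5): no sites
  MvoVI (GGGTCCA, off=6): no sites
  DwuIII (AATA, off=3): no sites
  UxaI (TCGAAAA, off=6): no sites

All cut coordinates (distinct, sorted): ∅

Fragment lengths:
  no cuts → one linear fragment of 128 bp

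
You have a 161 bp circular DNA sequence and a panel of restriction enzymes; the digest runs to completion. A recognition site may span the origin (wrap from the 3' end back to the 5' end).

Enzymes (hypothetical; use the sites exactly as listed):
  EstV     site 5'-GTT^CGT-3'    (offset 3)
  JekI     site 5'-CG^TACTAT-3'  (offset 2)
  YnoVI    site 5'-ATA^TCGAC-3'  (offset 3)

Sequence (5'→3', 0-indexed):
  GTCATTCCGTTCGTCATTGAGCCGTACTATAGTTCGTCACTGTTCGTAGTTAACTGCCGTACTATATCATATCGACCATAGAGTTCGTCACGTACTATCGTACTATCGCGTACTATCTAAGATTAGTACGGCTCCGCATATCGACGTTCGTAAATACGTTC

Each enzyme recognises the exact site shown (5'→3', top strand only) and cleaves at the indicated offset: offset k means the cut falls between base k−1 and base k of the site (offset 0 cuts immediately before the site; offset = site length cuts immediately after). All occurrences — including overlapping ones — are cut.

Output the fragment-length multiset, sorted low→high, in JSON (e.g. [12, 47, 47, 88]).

[7,8,8,10,10,10,12,12,12,13,14,15,30]

Site scan:
  EstV GTTCGT/3: at [8, 31, 41, 82, 145, 157] ⇒ [11, 34, 44, 85, 148, 160]
  JekI CGTACTAT/2: at [22, 57, 90, 98, 108] ⇒ [24, 59, 92, 100, 110]
  YnoVI ATATCGAC/3: at [68, 137] ⇒ [71, 140]

Pooled cuts: [11, 24, 34, 44, 59, 71, 85, 92, 100, 110, 140, 148, 160]

Fragment lengths:
  11→24: 13 bp
  24→34: 10 bp
  34→44: 10 bp
  44→59: 15 bp
  59→71: 12 bp
  71→85: 14 bp
  85→92: 7 bp
  92→100: 8 bp
  100→110: 10 bp
  110→140: 30 bp
  140→148: 8 bp
  148→160: 12 bp
  160→11 (wrap): 161-160+11 = 12 bp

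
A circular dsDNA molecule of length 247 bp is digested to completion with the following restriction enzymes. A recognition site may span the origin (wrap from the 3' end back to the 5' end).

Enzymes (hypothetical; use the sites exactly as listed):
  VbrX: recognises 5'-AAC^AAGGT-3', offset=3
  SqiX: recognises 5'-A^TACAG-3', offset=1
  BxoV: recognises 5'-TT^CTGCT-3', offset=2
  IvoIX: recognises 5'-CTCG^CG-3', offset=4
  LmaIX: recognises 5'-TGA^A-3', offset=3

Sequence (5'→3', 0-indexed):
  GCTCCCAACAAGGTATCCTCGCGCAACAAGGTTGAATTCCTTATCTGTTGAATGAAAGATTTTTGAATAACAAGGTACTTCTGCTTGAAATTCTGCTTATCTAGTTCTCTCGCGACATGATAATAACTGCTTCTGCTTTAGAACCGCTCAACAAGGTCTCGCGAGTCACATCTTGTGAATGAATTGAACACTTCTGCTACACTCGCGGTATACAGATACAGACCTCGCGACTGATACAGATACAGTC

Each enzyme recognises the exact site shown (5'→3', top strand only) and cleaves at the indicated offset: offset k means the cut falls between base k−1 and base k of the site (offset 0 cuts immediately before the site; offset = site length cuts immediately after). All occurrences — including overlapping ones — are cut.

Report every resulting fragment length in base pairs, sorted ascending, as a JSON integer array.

[4,4,4,5,5,5,6,6,6,6,7,8,8,9,9,11,11,12,12,16,16,17,20,20,20]

Per-enzyme occurrences:
  VbrX AACAAGGT/3: at [6, 24, 68, 149] ⇒ [9, 27, 71, 152]
  SqiX ATACAG/1: at [209, 215, 233, 239] ⇒ [210, 216, 234, 240]
  BxoV TTCTGCT/2: at [78, 90, 130, 191] ⇒ [80, 92, 132, 193]
  IvoIX CTCGCG/4: at [17, 108, 157, 201, 223] ⇒ [21, 112, 161, 205, 227]
  LmaIX TGAA/3: at [32, 48, 52, 63, 85, 175, 179, 184] ⇒ [35, 51, 55, 66, 88, 178, 182, 187]

All cut coordinates (distinct, sorted): [9, 21, 27, 35, 51, 55, 66, 71, 80, 88, 92, 112, 132, 152, 161, 178, 182, 187, 193, 205, 210, 216, 227, 234, 240]

Fragment lengths:
  9→21: 12 bp
  21→27: 6 bp
  27→35: 8 bp
  35→51: 16 bp
  51→55: 4 bp
  55→66: 11 bp
  66→71: 5 bp
  71→80: 9 bp
  80→88: 8 bp
  88→92: 4 bp
  92→112: 20 bp
  112→132: 20 bp
  132→152: 20 bp
  152→161: 9 bp
  161→178: 17 bp
  178→182: 4 bp
  182→187: 5 bp
  187→193: 6 bp
  193→205: 12 bp
  205→210: 5 bp
  210→216: 6 bp
  216→227: 11 bp
  227→234: 7 bp
  234→240: 6 bp
  240→9 (wrap): 247-240+9 = 16 bp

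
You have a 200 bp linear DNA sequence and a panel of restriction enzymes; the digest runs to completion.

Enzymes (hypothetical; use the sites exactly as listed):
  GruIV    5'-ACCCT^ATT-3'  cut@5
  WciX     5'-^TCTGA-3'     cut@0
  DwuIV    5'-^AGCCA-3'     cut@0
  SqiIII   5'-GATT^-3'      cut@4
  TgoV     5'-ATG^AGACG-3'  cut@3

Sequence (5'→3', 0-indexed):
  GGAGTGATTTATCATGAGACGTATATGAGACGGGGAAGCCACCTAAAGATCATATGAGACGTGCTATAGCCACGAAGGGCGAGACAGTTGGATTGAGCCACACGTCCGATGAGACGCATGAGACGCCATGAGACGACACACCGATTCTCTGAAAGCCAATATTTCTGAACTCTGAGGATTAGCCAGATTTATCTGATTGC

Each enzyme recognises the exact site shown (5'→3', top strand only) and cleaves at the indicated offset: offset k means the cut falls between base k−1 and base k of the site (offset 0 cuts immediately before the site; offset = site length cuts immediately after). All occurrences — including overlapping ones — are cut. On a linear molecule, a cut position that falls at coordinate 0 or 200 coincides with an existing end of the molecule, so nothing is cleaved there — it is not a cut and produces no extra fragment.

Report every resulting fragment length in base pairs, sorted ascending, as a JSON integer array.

[1,1,2,2,6,7,7,7,9,9,9,9,10,10,10,11,11,16,16,20,27]

Per-enzyme occurrences:
  GruIV (ACCCTATT, off=5): no sites
  WciX TCTGA/0: at [147, 163, 170, 191] ⇒ [147, 163, 170, 191]
  DwuIV AGCCA/0: at [36, 67, 95, 153, 180] ⇒ [36, 67, 95, 153, 180]
  SqiIII GATT/4: at [5, 90, 142, 176, 185, 194] ⇒ [9, 94, 146, 180, 189, 198]
  TgoV ATGAGACG/3: at [13, 24, 53, 108, 117, 127] ⇒ [16, 27, 56, 111, 120, 130]

All cut coordinates (distinct, sorted): [9, 16, 27, 36, 56, 67, 94, 95, 111, 120, 130, 146, 147, 153, 163, 170, 180, 189, 191, 198]

Fragment lengths:
  [0,9): 9 bp
  [9,16): 7 bp
  [16,27): 11 bp
  [27,36): 9 bp
  [36,56): 20 bp
  [56,67): 11 bp
  [67,94): 27 bp
  [94,95): 1 bp
  [95,111): 16 bp
  [111,120): 9 bp
  [120,130): 10 bp
  [130,146): 16 bp
  [146,147): 1 bp
  [147,153): 6 bp
  [153,163): 10 bp
  [163,170): 7 bp
  [170,180): 10 bp
  [180,189): 9 bp
  [189,191): 2 bp
  [191,198): 7 bp
  [198,200): 2 bp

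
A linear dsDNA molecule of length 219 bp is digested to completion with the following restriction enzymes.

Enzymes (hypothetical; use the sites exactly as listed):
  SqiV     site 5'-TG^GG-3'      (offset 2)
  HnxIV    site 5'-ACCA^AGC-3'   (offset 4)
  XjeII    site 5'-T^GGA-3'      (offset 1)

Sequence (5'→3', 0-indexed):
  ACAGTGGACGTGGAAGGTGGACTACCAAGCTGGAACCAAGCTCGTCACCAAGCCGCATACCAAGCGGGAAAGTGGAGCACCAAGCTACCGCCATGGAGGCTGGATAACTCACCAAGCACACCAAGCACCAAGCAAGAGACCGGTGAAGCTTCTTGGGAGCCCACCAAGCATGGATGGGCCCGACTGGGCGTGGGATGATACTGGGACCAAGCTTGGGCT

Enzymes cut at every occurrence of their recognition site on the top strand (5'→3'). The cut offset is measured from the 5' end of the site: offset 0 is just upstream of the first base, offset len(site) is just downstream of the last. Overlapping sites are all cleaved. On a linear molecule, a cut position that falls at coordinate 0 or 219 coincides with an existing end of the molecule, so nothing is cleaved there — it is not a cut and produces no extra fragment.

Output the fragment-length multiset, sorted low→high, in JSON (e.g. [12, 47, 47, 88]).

[4,4,5,5,5,6,6,6,6,7,7,7,7,9,9,9,10,11,11,11,12,12,12,13,25]

Scan for sites:
  SqiV TGGG/2: at [153, 174, 184, 190, 201, 213] ⇒ [155, 176, 186, 192, 203, 215]
  HnxIV ACCAAGC/4: at [23, 34, 46, 58, 78, 110, 119, 126, 162, 205] ⇒ [27, 38, 50, 62, 82, 114, 123, 130, 166, 209]
  XjeII TGGA/1: at [4, 10, 17, 30, 72, 93, 100, 170] ⇒ [5, 11, 18, 31, 73, 94, 101, 171]

Pooled cuts: [5, 11, 18, 27, 31, 38, 50, 62, 73, 82, 94, 101, 114, 123, 130, 155, 166, 171, 176, 186, 192, 203, 209, 215]

Fragments:
  [0,5): 5 bp
  [5,11): 6 bp
  [11,18): 7 bp
  [18,27): 9 bp
  [27,31): 4 bp
  [31,38): 7 bp
  [38,50): 12 bp
  [50,62): 12 bp
  [62,73): 11 bp
  [73,82): 9 bp
  [82,94): 12 bp
  [94,101): 7 bp
  [101,114): 13 bp
  [114,123): 9 bp
  [123,130): 7 bp
  [130,155): 25 bp
  [155,166): 11 bp
  [166,171): 5 bp
  [171,176): 5 bp
  [176,186): 10 bp
  [186,192): 6 bp
  [192,203): 11 bp
  [203,209): 6 bp
  [209,215): 6 bp
  [215,219): 4 bp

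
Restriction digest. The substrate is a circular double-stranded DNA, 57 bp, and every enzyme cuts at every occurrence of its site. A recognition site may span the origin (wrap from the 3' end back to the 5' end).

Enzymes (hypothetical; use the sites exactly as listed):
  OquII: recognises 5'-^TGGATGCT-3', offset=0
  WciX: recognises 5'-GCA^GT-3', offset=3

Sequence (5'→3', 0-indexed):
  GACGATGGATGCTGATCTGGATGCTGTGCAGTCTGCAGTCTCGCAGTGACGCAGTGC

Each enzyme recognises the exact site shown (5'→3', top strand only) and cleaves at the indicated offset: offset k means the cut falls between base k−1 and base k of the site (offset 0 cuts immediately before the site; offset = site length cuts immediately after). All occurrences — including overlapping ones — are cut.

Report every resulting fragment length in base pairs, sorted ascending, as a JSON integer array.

[7,8,8,9,12,13]

Per-enzyme occurrences:
  OquII (TGGATGCT, off=0): starts [5, 17] → cuts [5, 17]
  WciX (GCAGT, off=3): starts [27, 34, 42, 50] → cuts [30, 37, 45, 53]

All cut coordinates (distinct, sorted): [5, 17, 30, 37, 45, 53]

Fragments:
  5→17: 12 bp
  17→30: 13 bp
  30→37: 7 bp
  37→45: 8 bp
  45→53: 8 bp
  53→5 (wrap): 57-53+5 = 9 bp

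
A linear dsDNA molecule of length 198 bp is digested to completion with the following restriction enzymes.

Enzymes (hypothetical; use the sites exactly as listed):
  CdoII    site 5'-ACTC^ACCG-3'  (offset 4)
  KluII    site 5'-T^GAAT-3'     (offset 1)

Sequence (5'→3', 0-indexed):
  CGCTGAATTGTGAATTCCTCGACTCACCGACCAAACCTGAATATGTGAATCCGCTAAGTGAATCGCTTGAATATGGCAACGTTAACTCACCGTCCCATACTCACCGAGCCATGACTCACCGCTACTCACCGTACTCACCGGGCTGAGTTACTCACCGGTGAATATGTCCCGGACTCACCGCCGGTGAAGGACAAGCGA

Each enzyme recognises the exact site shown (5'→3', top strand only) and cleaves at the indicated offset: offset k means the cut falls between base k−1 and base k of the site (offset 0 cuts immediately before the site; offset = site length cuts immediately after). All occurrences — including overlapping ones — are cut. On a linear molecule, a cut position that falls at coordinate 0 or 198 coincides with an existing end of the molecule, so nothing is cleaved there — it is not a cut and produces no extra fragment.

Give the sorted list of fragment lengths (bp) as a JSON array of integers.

[4,6,7,8,9,9,10,13,13,14,14,15,17,17,20,22]

Site scan:
  CdoII (ACTCACCG, off=4): starts [21, 84, 98, 113, 123, 132, 149, 172] → cuts [25, 88, 102, 117, 127, 136, 153, 176]
  KluII (TGAAT, off=1): starts [3, 10, 37, 45, 58, 67, 158] → cuts [4, 11, 38, 46, 59, 68, 159]

All cut coordinates (distinct, sorted): [4, 11, 25, 38, 46, 59, 68, 88, 102, 117, 127, 136, 153, 159, 176]

Fragments:
  [0,4): 4 bp
  [4,11): 7 bp
  [11,25): 14 bp
  [25,38): 13 bp
  [38,46): 8 bp
  [46,59): 13 bp
  [59,68): 9 bp
  [68,88): 20 bp
  [88,102): 14 bp
  [102,117): 15 bp
  [117,127): 10 bp
  [127,136): 9 bp
  [136,153): 17 bp
  [153,159): 6 bp
  [159,176): 17 bp
  [176,198): 22 bp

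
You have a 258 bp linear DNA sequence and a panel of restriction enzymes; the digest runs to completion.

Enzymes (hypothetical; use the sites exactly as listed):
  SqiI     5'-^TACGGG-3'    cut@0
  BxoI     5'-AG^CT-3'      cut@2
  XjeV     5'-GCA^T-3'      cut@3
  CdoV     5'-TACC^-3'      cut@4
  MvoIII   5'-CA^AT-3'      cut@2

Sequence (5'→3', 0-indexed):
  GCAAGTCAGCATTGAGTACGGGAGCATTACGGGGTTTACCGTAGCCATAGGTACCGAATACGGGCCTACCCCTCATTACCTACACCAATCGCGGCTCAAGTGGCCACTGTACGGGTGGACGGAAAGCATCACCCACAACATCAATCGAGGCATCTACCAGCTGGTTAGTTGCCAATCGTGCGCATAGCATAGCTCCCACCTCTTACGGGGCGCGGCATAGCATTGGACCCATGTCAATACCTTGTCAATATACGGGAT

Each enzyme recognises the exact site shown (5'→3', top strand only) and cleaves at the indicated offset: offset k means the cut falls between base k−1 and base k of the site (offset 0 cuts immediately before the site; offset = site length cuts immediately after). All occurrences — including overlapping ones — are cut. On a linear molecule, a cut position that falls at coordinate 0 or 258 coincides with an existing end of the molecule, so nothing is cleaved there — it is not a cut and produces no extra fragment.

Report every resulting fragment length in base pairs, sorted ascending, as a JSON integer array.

Scan for sites:
  SqiI (TACGGG, off=0): starts [16, 27, 58, 109, 203, 250] → cuts [16, 27, 58, 109, 203, 250]
  BxoI (AGCT, off=2): starts [158, 190] → cuts [160, 192]
  XjeV (GCAT, off=3): starts [8, 23, 125, 149, 181, 186, 214, 219] → cuts [11, 26, 128, 152, 184, 189, 217, 222]
  CdoV (TACC, off=4): starts [36, 51, 66, 76, 154, 237] → cuts [40, 55, 70, 80, 158, 241]
  MvoIII (CAAT, off=2): starts [85, 141, 172, 234, 245] → cuts [87, 143, 174, 236, 247]

All cut coordinates (distinct, sorted): [11, 16, 26, 27, 40, 55, 58, 70, 80, 87, 109, 128, 143, 152, 158, 160, 174, 184, 189, 192, 203, 217, 222, 236, 241, 247, 250]

Fragments:
  [0,11): 11 bp
  [11,16): 5 bp
  [16,26): 10 bp
  [26,27): 1 bp
  [27,40): 13 bp
  [40,55): 15 bp
  [55,58): 3 bp
  [58,70): 12 bp
  [70,80): 10 bp
  [80,87): 7 bp
  [87,109): 22 bp
  [109,128): 19 bp
  [128,143): 15 bp
  [143,152): 9 bp
  [152,158): 6 bp
  [158,160): 2 bp
  [160,174): 14 bp
  [174,184): 10 bp
  [184,189): 5 bp
  [189,192): 3 bp
  [192,203): 11 bp
  [203,217): 14 bp
  [217,222): 5 bp
  [222,236): 14 bp
  [236,241): 5 bp
  [241,247): 6 bp
  [247,250): 3 bp
  [250,258): 8 bp

[1,2,3,3,3,5,5,5,5,6,6,7,8,9,10,10,10,11,11,12,13,14,14,14,15,15,19,22]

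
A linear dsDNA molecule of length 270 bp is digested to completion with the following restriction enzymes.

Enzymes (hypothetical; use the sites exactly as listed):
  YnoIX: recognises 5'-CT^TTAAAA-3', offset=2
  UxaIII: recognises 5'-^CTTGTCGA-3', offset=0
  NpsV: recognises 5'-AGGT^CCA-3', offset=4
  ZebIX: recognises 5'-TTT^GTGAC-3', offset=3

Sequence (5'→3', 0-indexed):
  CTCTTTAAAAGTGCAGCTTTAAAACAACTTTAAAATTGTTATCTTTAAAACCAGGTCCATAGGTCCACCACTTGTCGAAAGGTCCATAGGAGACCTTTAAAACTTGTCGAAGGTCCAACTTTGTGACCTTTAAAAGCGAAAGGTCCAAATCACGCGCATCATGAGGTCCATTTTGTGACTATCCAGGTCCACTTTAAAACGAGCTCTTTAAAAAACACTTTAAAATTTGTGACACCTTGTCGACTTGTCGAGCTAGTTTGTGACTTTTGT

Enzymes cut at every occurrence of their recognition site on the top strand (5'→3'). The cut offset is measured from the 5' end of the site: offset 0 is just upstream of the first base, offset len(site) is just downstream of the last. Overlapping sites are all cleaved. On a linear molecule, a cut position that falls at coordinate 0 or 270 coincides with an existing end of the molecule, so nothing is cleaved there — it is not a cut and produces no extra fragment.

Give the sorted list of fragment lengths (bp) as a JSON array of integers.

Scan for sites:
  YnoIX (CTTTAAAA, off=2): starts [2, 16, 27, 42, 94, 127, 191, 205, 217] → cuts [4, 18, 29, 44, 96, 129, 193, 207, 219]
  UxaIII (CTTGTCGA, off=0): starts [70, 102, 235, 243] → cuts [70, 102, 235, 243]
  NpsV (AGGTCCA, off=4): starts [52, 60, 79, 110, 140, 163, 184] → cuts [56, 64, 83, 114, 144, 167, 188]
  ZebIX (TTTGTGAC, off=3): starts [119, 171, 225, 256] → cuts [122, 174, 228, 259]

All cut coordinates (distinct, sorted): [4, 18, 29, 44, 56, 64, 70, 83, 96, 102, 114, 122, 129, 144, 167, 174, 188, 193, 207, 219, 228, 235, 243, 259]

Fragments:
  [0,4): 4 bp
  [4,18): 14 bp
  [18,29): 11 bp
  [29,44): 15 bp
  [44,56): 12 bp
  [56,64): 8 bp
  [64,70): 6 bp
  [70,83): 13 bp
  [83,96): 13 bp
  [96,102): 6 bp
  [102,114): 12 bp
  [114,122): 8 bp
  [122,129): 7 bp
  [129,144): 15 bp
  [144,167): 23 bp
  [167,174): 7 bp
  [174,188): 14 bp
  [188,193): 5 bp
  [193,207): 14 bp
  [207,219): 12 bp
  [219,228): 9 bp
  [228,235): 7 bp
  [235,243): 8 bp
  [243,259): 16 bp
  [259,270): 11 bp

[4,5,6,6,7,7,7,8,8,8,9,11,11,12,12,12,13,13,14,14,14,15,15,16,23]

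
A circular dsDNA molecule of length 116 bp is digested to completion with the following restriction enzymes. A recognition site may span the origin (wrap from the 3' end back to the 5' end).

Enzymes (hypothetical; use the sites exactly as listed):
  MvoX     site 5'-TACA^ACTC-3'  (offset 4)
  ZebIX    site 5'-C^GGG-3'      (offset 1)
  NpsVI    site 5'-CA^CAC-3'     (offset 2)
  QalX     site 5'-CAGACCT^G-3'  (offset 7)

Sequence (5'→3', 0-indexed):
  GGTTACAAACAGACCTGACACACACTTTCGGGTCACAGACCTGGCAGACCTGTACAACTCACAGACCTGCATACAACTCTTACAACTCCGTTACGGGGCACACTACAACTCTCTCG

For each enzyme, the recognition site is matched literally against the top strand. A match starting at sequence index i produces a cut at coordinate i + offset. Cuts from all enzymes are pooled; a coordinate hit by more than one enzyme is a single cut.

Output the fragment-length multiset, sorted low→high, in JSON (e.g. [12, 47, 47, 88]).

[2,4,5,6,7,7,7,8,9,9,10,12,13,17]

Site scan:
  MvoX (TACAACTC, off=4): starts [52, 71, 80, 103] → cuts [56, 75, 84, 107]
  ZebIX (CGGG, off=1): starts [28, 93, 114] → cuts [29, 94, 115]
  NpsVI (CACAC, off=2): starts [18, 20, 98] → cuts [20, 22, 100]
  QalX (CAGACCTG, off=7): starts [9, 35, 44, 61] → cuts [16, 42, 51, 68]

All cut coordinates (distinct, sorted): [16, 20, 22, 29, 42, 51, 56, 68, 75, 84, 94, 100, 107, 115]

Fragment lengths:
  16→20: 4 bp
  20→22: 2 bp
  22→29: 7 bp
  29→42: 13 bp
  42→51: 9 bp
  51→56: 5 bp
  56→68: 12 bp
  68→75: 7 bp
  75→84: 9 bp
  84→94: 10 bp
  94→100: 6 bp
  100→107: 7 bp
  107→115: 8 bp
  115→16 (wrap): 116-115+16 = 17 bp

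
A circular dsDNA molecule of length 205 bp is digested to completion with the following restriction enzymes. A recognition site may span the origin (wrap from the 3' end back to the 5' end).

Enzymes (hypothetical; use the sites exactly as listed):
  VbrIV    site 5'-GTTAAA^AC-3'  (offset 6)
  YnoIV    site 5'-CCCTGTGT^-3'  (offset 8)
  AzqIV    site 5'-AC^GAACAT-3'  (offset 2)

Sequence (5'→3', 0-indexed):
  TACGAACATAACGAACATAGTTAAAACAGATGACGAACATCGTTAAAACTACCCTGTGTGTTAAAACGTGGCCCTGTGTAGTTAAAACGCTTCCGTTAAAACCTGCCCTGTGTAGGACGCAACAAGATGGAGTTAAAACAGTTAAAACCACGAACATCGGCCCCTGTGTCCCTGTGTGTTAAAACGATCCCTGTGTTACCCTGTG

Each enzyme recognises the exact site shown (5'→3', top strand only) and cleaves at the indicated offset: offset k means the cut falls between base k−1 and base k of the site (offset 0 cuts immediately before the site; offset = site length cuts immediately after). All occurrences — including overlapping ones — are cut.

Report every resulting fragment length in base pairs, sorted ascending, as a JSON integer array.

[2,5,6,6,7,8,9,9,9,10,12,13,13,13,13,14,14,18,24]

Per-enzyme occurrences:
  VbrIV GTTAAAAC/6: at [19, 41, 59, 80, 94, 131, 140, 177] ⇒ [25, 47, 65, 86, 100, 137, 146, 183]
  YnoIV CCCTGTGT/8: at [51, 71, 105, 161, 169, 188, 198] ⇒ [1, 59, 79, 113, 169, 177, 196]
  AzqIV ACGAACAT/2: at [1, 10, 32, 149] ⇒ [3, 12, 34, 151]

Pooled cuts: [1, 3, 12, 25, 34, 47, 59, 65, 79, 86, 100, 113, 137, 146, 151, 169, 177, 183, 196]

Fragments:
  1→3: 2 bp
  3→12: 9 bp
  12→25: 13 bp
  25→34: 9 bp
  34→47: 13 bp
  47→59: 12 bp
  59→65: 6 bp
  65→79: 14 bp
  79→86: 7 bp
  86→100: 14 bp
  100→113: 13 bp
  113→137: 24 bp
  137→146: 9 bp
  146→151: 5 bp
  151→169: 18 bp
  169→177: 8 bp
  177→183: 6 bp
  183→196: 13 bp
  196→1 (wrap): 205-196+1 = 10 bp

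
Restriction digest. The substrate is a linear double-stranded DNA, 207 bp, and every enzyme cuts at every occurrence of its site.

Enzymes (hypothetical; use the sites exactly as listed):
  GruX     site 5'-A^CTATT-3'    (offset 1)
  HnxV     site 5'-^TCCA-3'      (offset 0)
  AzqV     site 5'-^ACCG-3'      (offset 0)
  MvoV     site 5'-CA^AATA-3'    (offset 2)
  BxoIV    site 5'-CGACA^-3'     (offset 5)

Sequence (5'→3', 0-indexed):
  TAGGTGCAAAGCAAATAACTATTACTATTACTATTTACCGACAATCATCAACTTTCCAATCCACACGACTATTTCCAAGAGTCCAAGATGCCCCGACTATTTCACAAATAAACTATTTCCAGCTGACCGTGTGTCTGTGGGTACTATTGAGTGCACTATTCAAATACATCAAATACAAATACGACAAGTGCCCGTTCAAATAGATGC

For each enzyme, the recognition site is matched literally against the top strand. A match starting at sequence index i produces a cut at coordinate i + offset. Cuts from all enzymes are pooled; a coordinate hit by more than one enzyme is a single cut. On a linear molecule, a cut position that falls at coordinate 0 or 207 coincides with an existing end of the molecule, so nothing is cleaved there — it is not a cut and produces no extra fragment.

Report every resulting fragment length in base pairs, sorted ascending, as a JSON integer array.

[5,5,5,5,6,6,6,6,6,7,7,8,8,9,9,9,9,10,11,12,12,13,15,18]

Per-enzyme occurrences:
  GruX (ACTATT, off=1): starts [17, 23, 29, 67, 95, 111, 142, 154] → cuts [18, 24, 30, 68, 96, 112, 143, 155]
  HnxV (TCCA, off=0): starts [54, 59, 73, 81, 117] → cuts [54, 59, 73, 81, 117]
  AzqV (ACCG, off=0): starts [36, 125] → cuts [36, 125]
  MvoV (CAAATA, off=2): starts [11, 104, 160, 169, 175, 196] → cuts [13, 106, 162, 171, 177, 198]
  BxoIV (CGACA, off=5): starts [38, 181] → cuts [43, 186]

Pooled cuts: [13, 18, 24, 30, 36, 43, 54, 59, 68, 73, 81, 96, 106, 112, 117, 125, 143, 155, 162, 171, 177, 186, 198]

Fragments:
  [0,13): 13 bp
  [13,18): 5 bp
  [18,24): 6 bp
  [24,30): 6 bp
  [30,36): 6 bp
  [36,43): 7 bp
  [43,54): 11 bp
  [54,59): 5 bp
  [59,68): 9 bp
  [68,73): 5 bp
  [73,81): 8 bp
  [81,96): 15 bp
  [96,106): 10 bp
  [106,112): 6 bp
  [112,117): 5 bp
  [117,125): 8 bp
  [125,143): 18 bp
  [143,155): 12 bp
  [155,162): 7 bp
  [162,171): 9 bp
  [171,177): 6 bp
  [177,186): 9 bp
  [186,198): 12 bp
  [198,207): 9 bp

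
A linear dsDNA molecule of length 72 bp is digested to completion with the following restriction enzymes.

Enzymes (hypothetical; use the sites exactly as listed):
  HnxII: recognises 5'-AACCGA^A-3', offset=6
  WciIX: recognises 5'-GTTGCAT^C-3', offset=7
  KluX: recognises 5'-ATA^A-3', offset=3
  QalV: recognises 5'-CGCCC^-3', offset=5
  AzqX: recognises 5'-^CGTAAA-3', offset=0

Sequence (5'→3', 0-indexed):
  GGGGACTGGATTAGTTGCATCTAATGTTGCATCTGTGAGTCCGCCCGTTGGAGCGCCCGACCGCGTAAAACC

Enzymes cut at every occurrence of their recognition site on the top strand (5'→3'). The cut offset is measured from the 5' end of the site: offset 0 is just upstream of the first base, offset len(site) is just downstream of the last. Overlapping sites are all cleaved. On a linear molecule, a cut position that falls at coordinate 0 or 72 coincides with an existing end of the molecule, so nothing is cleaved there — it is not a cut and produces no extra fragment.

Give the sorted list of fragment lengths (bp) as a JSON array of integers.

Site scan:
  HnxII (AACCGAA, off=6): no sites
  WciIX GTTGCATC/7: at [13, 25] ⇒ [20, 32]
  KluX (ATAA, off=3): no sites
  QalV CGCCC/5: at [41, 53] ⇒ [46, 58]
  AzqX CGTAAA/0: at [63] ⇒ [63]

All cut coordinates (distinct, sorted): [20, 32, 46, 58, 63]

Fragment lengths:
  [0,20): 20 bp
  [20,32): 12 bp
  [32,46): 14 bp
  [46,58): 12 bp
  [58,63): 5 bp
  [63,72): 9 bp

[5,9,12,12,14,20]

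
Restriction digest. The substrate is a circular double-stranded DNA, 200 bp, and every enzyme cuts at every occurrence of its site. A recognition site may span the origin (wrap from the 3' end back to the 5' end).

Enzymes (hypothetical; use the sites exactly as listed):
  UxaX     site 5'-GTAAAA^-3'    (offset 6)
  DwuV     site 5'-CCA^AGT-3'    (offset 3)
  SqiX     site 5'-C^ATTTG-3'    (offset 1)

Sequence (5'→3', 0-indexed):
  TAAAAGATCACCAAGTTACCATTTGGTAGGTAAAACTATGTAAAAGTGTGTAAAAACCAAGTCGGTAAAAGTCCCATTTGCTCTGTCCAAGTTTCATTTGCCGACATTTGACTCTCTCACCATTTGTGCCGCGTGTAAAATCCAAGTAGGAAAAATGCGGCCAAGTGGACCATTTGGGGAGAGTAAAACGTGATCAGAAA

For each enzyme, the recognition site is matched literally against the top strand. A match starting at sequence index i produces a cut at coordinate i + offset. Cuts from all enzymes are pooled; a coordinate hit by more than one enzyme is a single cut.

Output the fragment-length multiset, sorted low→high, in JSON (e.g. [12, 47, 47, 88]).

Per-enzyme occurrences:
  UxaX GTAAAA/6: at [29, 39, 49, 64, 134, 182] ⇒ [35, 45, 55, 70, 140, 188]
  DwuV CCAAGT/3: at [10, 56, 86, 141, 160] ⇒ [13, 59, 89, 144, 163]
  SqiX CATTTG/1: at [19, 74, 94, 104, 120, 170] ⇒ [20, 75, 95, 105, 121, 171]

All cut coordinates (distinct, sorted): [13, 20, 35, 45, 55, 59, 70, 75, 89, 95, 105, 121, 140, 144, 163, 171, 188]

Fragment lengths:
  13→20: 7 bp
  20→35: 15 bp
  35→45: 10 bp
  45→55: 10 bp
  55→59: 4 bp
  59→70: 11 bp
  70→75: 5 bp
  75→89: 14 bp
  89→95: 6 bp
  95→105: 10 bp
  105→121: 16 bp
  121→140: 19 bp
  140→144: 4 bp
  144→163: 19 bp
  163→171: 8 bp
  171→188: 17 bp
  188→13 (wrap): 200-188+13 = 25 bp

[4,4,5,6,7,8,10,10,10,11,14,15,16,17,19,19,25]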